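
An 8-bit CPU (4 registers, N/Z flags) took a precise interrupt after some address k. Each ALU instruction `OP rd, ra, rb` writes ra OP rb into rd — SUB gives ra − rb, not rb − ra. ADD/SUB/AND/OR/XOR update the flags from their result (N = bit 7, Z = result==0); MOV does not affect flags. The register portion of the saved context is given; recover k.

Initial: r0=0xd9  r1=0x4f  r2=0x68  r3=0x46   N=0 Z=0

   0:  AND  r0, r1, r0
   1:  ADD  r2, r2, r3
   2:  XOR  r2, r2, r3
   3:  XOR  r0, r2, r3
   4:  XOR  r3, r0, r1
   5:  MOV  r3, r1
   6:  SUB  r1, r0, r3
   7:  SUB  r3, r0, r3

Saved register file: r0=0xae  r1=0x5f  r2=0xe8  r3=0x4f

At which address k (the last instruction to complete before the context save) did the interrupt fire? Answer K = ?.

after  0: r0=0x49 r1=0x4f r2=0x68 r3=0x46  N=0 Z=0
after  1: r0=0x49 r1=0x4f r2=0xae r3=0x46  N=1 Z=0
after  2: r0=0x49 r1=0x4f r2=0xe8 r3=0x46  N=1 Z=0
after  3: r0=0xae r1=0x4f r2=0xe8 r3=0x46  N=1 Z=0
after  4: r0=0xae r1=0x4f r2=0xe8 r3=0xe1  N=1 Z=0
after  5: r0=0xae r1=0x4f r2=0xe8 r3=0x4f  N=1 Z=0
after  6: r0=0xae r1=0x5f r2=0xe8 r3=0x4f  N=0 Z=0
-- IRQ taken; context saved, return-PC = 7 --

K = 6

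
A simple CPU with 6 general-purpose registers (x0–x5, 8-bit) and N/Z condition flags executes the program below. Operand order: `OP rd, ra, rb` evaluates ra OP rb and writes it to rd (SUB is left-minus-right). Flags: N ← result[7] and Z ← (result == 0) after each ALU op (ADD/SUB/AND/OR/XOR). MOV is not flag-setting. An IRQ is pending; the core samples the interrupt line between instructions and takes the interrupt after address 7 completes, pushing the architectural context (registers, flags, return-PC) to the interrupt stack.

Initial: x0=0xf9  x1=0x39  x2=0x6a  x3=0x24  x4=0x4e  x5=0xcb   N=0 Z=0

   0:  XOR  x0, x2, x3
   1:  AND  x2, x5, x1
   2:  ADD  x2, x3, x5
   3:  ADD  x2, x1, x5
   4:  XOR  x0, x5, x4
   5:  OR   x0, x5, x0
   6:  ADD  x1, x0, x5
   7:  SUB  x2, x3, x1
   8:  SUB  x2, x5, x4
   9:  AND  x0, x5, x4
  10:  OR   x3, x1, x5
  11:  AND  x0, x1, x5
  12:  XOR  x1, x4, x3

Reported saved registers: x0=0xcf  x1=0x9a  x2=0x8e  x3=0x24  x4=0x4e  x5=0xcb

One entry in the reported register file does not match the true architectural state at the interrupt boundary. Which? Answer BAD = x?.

BAD = x2

after  0: x0=0x4e x1=0x39 x2=0x6a x3=0x24 x4=0x4e x5=0xcb  N=0 Z=0
after  1: x0=0x4e x1=0x39 x2=0x09 x3=0x24 x4=0x4e x5=0xcb  N=0 Z=0
after  2: x0=0x4e x1=0x39 x2=0xef x3=0x24 x4=0x4e x5=0xcb  N=1 Z=0
after  3: x0=0x4e x1=0x39 x2=0x04 x3=0x24 x4=0x4e x5=0xcb  N=0 Z=0
after  4: x0=0x85 x1=0x39 x2=0x04 x3=0x24 x4=0x4e x5=0xcb  N=1 Z=0
after  5: x0=0xcf x1=0x39 x2=0x04 x3=0x24 x4=0x4e x5=0xcb  N=1 Z=0
after  6: x0=0xcf x1=0x9a x2=0x04 x3=0x24 x4=0x4e x5=0xcb  N=1 Z=0
after  7: x0=0xcf x1=0x9a x2=0x8a x3=0x24 x4=0x4e x5=0xcb  N=1 Z=0
-- IRQ taken; context saved, return-PC = 8 --
mismatch: x2: reported 0x8e vs actual 0x8a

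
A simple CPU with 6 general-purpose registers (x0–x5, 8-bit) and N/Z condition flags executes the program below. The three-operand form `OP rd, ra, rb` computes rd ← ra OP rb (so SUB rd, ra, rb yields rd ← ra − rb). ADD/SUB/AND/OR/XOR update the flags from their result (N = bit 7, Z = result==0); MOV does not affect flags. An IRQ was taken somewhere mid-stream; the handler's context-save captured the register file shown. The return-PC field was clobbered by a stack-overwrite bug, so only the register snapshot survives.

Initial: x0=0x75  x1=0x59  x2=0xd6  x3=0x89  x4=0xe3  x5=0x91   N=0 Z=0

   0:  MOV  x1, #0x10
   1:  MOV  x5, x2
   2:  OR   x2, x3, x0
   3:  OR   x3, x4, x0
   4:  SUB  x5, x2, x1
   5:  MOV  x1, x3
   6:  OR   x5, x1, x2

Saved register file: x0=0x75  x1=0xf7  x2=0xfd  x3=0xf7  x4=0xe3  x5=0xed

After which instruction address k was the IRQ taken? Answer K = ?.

after  0: x0=0x75 x1=0x10 x2=0xd6 x3=0x89 x4=0xe3 x5=0x91  N=0 Z=0
after  1: x0=0x75 x1=0x10 x2=0xd6 x3=0x89 x4=0xe3 x5=0xd6  N=0 Z=0
after  2: x0=0x75 x1=0x10 x2=0xfd x3=0x89 x4=0xe3 x5=0xd6  N=1 Z=0
after  3: x0=0x75 x1=0x10 x2=0xfd x3=0xf7 x4=0xe3 x5=0xd6  N=1 Z=0
after  4: x0=0x75 x1=0x10 x2=0xfd x3=0xf7 x4=0xe3 x5=0xed  N=1 Z=0
after  5: x0=0x75 x1=0xf7 x2=0xfd x3=0xf7 x4=0xe3 x5=0xed  N=1 Z=0
-- IRQ taken; context saved, return-PC = 6 --

K = 5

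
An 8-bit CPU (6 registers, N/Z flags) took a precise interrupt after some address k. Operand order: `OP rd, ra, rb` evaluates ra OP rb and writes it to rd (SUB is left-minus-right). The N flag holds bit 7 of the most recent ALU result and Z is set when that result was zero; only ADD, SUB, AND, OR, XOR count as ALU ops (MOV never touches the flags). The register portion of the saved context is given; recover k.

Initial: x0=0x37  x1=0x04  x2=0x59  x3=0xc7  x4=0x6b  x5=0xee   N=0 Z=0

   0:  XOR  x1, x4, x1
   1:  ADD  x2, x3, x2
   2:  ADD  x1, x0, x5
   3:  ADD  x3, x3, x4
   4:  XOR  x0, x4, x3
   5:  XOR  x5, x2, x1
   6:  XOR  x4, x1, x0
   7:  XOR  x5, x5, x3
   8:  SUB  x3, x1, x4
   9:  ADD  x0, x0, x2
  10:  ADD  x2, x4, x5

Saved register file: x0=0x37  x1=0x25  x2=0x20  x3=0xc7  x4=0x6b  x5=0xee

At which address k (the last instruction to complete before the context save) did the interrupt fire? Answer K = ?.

K = 2

after  0: x0=0x37 x1=0x6f x2=0x59 x3=0xc7 x4=0x6b x5=0xee  N=0 Z=0
after  1: x0=0x37 x1=0x6f x2=0x20 x3=0xc7 x4=0x6b x5=0xee  N=0 Z=0
after  2: x0=0x37 x1=0x25 x2=0x20 x3=0xc7 x4=0x6b x5=0xee  N=0 Z=0
-- IRQ taken; context saved, return-PC = 3 --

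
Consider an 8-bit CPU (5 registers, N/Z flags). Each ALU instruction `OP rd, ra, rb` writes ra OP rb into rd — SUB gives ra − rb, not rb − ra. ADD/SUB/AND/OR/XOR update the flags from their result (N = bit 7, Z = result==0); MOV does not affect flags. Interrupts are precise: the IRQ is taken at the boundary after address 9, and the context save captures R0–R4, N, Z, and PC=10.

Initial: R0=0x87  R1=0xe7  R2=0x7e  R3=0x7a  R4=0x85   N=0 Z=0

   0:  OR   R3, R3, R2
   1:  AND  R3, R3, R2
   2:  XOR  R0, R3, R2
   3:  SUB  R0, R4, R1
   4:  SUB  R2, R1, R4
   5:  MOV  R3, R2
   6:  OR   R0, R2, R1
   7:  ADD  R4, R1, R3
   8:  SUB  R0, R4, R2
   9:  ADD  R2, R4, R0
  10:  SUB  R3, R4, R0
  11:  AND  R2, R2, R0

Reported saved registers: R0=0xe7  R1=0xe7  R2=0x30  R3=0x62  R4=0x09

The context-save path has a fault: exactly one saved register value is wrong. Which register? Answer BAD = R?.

after  0: R0=0x87 R1=0xe7 R2=0x7e R3=0x7e R4=0x85  N=0 Z=0
after  1: R0=0x87 R1=0xe7 R2=0x7e R3=0x7e R4=0x85  N=0 Z=0
after  2: R0=0x00 R1=0xe7 R2=0x7e R3=0x7e R4=0x85  N=0 Z=1
after  3: R0=0x9e R1=0xe7 R2=0x7e R3=0x7e R4=0x85  N=1 Z=0
after  4: R0=0x9e R1=0xe7 R2=0x62 R3=0x7e R4=0x85  N=0 Z=0
after  5: R0=0x9e R1=0xe7 R2=0x62 R3=0x62 R4=0x85  N=0 Z=0
after  6: R0=0xe7 R1=0xe7 R2=0x62 R3=0x62 R4=0x85  N=1 Z=0
after  7: R0=0xe7 R1=0xe7 R2=0x62 R3=0x62 R4=0x49  N=0 Z=0
after  8: R0=0xe7 R1=0xe7 R2=0x62 R3=0x62 R4=0x49  N=1 Z=0
after  9: R0=0xe7 R1=0xe7 R2=0x30 R3=0x62 R4=0x49  N=0 Z=0
-- IRQ taken; context saved, return-PC = 10 --
mismatch: R4: reported 0x09 vs actual 0x49

BAD = R4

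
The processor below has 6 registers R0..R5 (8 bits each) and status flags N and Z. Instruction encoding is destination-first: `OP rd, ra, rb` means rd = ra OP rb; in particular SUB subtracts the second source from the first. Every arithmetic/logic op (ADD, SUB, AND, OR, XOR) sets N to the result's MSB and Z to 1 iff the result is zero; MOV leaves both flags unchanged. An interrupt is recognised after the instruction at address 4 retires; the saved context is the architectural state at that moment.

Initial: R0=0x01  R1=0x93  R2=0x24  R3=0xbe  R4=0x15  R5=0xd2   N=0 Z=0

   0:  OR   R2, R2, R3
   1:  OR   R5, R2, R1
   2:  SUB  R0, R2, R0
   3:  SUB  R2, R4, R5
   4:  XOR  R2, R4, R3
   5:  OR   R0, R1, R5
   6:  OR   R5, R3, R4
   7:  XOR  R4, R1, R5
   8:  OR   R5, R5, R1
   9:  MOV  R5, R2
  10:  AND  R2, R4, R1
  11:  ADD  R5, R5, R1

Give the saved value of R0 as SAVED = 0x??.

SAVED = 0xbd

after  0: R0=0x01 R1=0x93 R2=0xbe R3=0xbe R4=0x15 R5=0xd2  N=1 Z=0
after  1: R0=0x01 R1=0x93 R2=0xbe R3=0xbe R4=0x15 R5=0xbf  N=1 Z=0
after  2: R0=0xbd R1=0x93 R2=0xbe R3=0xbe R4=0x15 R5=0xbf  N=1 Z=0
after  3: R0=0xbd R1=0x93 R2=0x56 R3=0xbe R4=0x15 R5=0xbf  N=0 Z=0
after  4: R0=0xbd R1=0x93 R2=0xab R3=0xbe R4=0x15 R5=0xbf  N=1 Z=0
-- IRQ taken; context saved, return-PC = 5 --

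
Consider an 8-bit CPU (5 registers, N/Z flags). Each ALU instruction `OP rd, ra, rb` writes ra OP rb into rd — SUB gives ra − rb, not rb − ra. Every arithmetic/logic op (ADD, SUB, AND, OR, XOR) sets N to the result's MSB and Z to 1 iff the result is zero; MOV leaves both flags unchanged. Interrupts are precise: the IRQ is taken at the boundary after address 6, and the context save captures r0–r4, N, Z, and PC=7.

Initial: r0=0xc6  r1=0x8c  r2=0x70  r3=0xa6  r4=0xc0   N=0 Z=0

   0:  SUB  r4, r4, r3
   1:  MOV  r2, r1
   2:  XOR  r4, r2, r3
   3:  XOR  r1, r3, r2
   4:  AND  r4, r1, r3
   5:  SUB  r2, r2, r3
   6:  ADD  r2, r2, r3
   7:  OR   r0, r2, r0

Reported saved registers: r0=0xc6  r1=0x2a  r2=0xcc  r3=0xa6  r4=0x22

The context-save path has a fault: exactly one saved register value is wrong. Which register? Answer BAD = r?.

after  0: r0=0xc6 r1=0x8c r2=0x70 r3=0xa6 r4=0x1a  N=0 Z=0
after  1: r0=0xc6 r1=0x8c r2=0x8c r3=0xa6 r4=0x1a  N=0 Z=0
after  2: r0=0xc6 r1=0x8c r2=0x8c r3=0xa6 r4=0x2a  N=0 Z=0
after  3: r0=0xc6 r1=0x2a r2=0x8c r3=0xa6 r4=0x2a  N=0 Z=0
after  4: r0=0xc6 r1=0x2a r2=0x8c r3=0xa6 r4=0x22  N=0 Z=0
after  5: r0=0xc6 r1=0x2a r2=0xe6 r3=0xa6 r4=0x22  N=1 Z=0
after  6: r0=0xc6 r1=0x2a r2=0x8c r3=0xa6 r4=0x22  N=1 Z=0
-- IRQ taken; context saved, return-PC = 7 --
mismatch: r2: reported 0xcc vs actual 0x8c

BAD = r2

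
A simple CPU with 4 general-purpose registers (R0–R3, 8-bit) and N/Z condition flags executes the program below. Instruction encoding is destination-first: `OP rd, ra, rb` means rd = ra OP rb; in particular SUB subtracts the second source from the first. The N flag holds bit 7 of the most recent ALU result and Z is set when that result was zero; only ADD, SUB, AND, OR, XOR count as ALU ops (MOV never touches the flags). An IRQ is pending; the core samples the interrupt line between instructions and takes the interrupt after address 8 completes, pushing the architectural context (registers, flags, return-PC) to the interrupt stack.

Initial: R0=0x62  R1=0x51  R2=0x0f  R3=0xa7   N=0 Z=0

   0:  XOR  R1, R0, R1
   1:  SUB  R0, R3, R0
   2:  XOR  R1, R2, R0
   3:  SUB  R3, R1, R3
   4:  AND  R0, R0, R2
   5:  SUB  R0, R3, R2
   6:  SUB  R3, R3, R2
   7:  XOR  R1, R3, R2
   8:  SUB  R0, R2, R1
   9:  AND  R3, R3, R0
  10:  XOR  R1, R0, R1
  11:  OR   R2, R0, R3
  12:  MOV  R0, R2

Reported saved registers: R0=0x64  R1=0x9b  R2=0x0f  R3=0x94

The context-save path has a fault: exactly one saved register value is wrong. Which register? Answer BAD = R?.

after  0: R0=0x62 R1=0x33 R2=0x0f R3=0xa7  N=0 Z=0
after  1: R0=0x45 R1=0x33 R2=0x0f R3=0xa7  N=0 Z=0
after  2: R0=0x45 R1=0x4a R2=0x0f R3=0xa7  N=0 Z=0
after  3: R0=0x45 R1=0x4a R2=0x0f R3=0xa3  N=1 Z=0
after  4: R0=0x05 R1=0x4a R2=0x0f R3=0xa3  N=0 Z=0
after  5: R0=0x94 R1=0x4a R2=0x0f R3=0xa3  N=1 Z=0
after  6: R0=0x94 R1=0x4a R2=0x0f R3=0x94  N=1 Z=0
after  7: R0=0x94 R1=0x9b R2=0x0f R3=0x94  N=1 Z=0
after  8: R0=0x74 R1=0x9b R2=0x0f R3=0x94  N=0 Z=0
-- IRQ taken; context saved, return-PC = 9 --
mismatch: R0: reported 0x64 vs actual 0x74

BAD = R0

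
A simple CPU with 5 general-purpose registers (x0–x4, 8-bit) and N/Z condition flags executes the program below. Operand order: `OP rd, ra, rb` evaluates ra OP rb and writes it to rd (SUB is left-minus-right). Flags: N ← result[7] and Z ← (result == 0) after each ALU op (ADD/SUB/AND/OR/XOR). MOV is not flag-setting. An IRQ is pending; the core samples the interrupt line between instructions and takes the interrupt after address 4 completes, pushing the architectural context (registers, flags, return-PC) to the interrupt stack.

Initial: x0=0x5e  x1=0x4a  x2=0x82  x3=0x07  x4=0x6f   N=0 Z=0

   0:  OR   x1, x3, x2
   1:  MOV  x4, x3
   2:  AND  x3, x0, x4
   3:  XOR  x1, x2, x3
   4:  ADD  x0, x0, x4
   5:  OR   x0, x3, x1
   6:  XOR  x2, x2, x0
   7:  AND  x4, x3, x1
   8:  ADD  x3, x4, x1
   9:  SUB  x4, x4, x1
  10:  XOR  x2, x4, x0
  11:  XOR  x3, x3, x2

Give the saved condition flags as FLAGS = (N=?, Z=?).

FLAGS = (N=0, Z=0)

after  0: x0=0x5e x1=0x87 x2=0x82 x3=0x07 x4=0x6f  N=1 Z=0
after  1: x0=0x5e x1=0x87 x2=0x82 x3=0x07 x4=0x07  N=1 Z=0
after  2: x0=0x5e x1=0x87 x2=0x82 x3=0x06 x4=0x07  N=0 Z=0
after  3: x0=0x5e x1=0x84 x2=0x82 x3=0x06 x4=0x07  N=1 Z=0
after  4: x0=0x65 x1=0x84 x2=0x82 x3=0x06 x4=0x07  N=0 Z=0
-- IRQ taken; context saved, return-PC = 5 --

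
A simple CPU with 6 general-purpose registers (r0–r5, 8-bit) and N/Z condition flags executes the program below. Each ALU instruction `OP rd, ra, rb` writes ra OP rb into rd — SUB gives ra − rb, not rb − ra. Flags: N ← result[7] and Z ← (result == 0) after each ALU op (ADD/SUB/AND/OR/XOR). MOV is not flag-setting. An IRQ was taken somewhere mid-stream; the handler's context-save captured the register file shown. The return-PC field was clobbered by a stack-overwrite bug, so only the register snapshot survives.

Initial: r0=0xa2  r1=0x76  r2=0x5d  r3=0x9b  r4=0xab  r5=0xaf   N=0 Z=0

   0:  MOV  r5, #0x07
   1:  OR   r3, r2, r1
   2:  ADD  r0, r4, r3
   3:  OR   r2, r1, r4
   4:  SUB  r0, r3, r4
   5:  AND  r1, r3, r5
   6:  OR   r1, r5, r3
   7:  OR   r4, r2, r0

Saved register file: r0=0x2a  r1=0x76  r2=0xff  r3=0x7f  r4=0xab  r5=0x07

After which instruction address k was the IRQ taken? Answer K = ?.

after  0: r0=0xa2 r1=0x76 r2=0x5d r3=0x9b r4=0xab r5=0x07  N=0 Z=0
after  1: r0=0xa2 r1=0x76 r2=0x5d r3=0x7f r4=0xab r5=0x07  N=0 Z=0
after  2: r0=0x2a r1=0x76 r2=0x5d r3=0x7f r4=0xab r5=0x07  N=0 Z=0
after  3: r0=0x2a r1=0x76 r2=0xff r3=0x7f r4=0xab r5=0x07  N=1 Z=0
-- IRQ taken; context saved, return-PC = 4 --

K = 3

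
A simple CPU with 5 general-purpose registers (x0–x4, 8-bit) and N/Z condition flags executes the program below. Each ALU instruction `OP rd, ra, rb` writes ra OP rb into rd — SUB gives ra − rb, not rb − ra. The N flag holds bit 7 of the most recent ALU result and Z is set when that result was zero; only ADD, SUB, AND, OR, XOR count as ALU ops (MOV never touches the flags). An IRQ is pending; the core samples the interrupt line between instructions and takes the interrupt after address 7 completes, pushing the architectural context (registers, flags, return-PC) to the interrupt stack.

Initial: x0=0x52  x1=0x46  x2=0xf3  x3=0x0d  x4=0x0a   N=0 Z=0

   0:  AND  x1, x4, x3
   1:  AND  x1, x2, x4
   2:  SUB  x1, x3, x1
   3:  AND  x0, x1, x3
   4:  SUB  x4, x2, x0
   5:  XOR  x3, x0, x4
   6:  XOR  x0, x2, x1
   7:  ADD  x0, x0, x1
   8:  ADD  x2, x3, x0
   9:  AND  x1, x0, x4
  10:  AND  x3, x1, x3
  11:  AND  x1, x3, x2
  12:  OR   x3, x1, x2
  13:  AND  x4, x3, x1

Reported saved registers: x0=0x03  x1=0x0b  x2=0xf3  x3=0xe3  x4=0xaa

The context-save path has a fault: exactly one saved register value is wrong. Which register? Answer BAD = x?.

BAD = x4

after  0: x0=0x52 x1=0x08 x2=0xf3 x3=0x0d x4=0x0a  N=0 Z=0
after  1: x0=0x52 x1=0x02 x2=0xf3 x3=0x0d x4=0x0a  N=0 Z=0
after  2: x0=0x52 x1=0x0b x2=0xf3 x3=0x0d x4=0x0a  N=0 Z=0
after  3: x0=0x09 x1=0x0b x2=0xf3 x3=0x0d x4=0x0a  N=0 Z=0
after  4: x0=0x09 x1=0x0b x2=0xf3 x3=0x0d x4=0xea  N=1 Z=0
after  5: x0=0x09 x1=0x0b x2=0xf3 x3=0xe3 x4=0xea  N=1 Z=0
after  6: x0=0xf8 x1=0x0b x2=0xf3 x3=0xe3 x4=0xea  N=1 Z=0
after  7: x0=0x03 x1=0x0b x2=0xf3 x3=0xe3 x4=0xea  N=0 Z=0
-- IRQ taken; context saved, return-PC = 8 --
mismatch: x4: reported 0xaa vs actual 0xea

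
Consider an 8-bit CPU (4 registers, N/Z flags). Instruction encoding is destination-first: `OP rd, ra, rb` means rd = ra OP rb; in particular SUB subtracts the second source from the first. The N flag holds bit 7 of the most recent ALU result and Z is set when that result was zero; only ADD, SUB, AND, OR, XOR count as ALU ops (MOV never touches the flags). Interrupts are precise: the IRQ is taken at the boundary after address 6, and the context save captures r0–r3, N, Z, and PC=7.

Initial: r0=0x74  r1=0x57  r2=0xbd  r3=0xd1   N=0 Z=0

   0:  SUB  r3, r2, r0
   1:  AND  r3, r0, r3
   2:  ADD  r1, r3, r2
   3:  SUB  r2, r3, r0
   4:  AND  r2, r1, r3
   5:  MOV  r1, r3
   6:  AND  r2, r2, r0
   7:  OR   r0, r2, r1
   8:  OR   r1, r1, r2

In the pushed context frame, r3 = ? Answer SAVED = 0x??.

SAVED = 0x40

after  0: r0=0x74 r1=0x57 r2=0xbd r3=0x49  N=0 Z=0
after  1: r0=0x74 r1=0x57 r2=0xbd r3=0x40  N=0 Z=0
after  2: r0=0x74 r1=0xfd r2=0xbd r3=0x40  N=1 Z=0
after  3: r0=0x74 r1=0xfd r2=0xcc r3=0x40  N=1 Z=0
after  4: r0=0x74 r1=0xfd r2=0x40 r3=0x40  N=0 Z=0
after  5: r0=0x74 r1=0x40 r2=0x40 r3=0x40  N=0 Z=0
after  6: r0=0x74 r1=0x40 r2=0x40 r3=0x40  N=0 Z=0
-- IRQ taken; context saved, return-PC = 7 --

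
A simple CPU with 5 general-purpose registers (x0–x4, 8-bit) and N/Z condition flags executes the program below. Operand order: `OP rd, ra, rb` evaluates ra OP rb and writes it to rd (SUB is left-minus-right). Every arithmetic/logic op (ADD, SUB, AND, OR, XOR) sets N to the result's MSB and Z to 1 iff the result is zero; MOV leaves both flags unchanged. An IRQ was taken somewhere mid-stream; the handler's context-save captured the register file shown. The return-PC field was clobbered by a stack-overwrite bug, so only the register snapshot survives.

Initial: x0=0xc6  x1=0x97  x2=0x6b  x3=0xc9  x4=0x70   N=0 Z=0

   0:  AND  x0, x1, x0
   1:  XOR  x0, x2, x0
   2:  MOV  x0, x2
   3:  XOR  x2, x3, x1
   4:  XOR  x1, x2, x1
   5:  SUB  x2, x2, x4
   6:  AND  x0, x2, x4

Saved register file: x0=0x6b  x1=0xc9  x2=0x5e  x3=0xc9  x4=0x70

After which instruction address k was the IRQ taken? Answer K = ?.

K = 4

after  0: x0=0x86 x1=0x97 x2=0x6b x3=0xc9 x4=0x70  N=1 Z=0
after  1: x0=0xed x1=0x97 x2=0x6b x3=0xc9 x4=0x70  N=1 Z=0
after  2: x0=0x6b x1=0x97 x2=0x6b x3=0xc9 x4=0x70  N=1 Z=0
after  3: x0=0x6b x1=0x97 x2=0x5e x3=0xc9 x4=0x70  N=0 Z=0
after  4: x0=0x6b x1=0xc9 x2=0x5e x3=0xc9 x4=0x70  N=1 Z=0
-- IRQ taken; context saved, return-PC = 5 --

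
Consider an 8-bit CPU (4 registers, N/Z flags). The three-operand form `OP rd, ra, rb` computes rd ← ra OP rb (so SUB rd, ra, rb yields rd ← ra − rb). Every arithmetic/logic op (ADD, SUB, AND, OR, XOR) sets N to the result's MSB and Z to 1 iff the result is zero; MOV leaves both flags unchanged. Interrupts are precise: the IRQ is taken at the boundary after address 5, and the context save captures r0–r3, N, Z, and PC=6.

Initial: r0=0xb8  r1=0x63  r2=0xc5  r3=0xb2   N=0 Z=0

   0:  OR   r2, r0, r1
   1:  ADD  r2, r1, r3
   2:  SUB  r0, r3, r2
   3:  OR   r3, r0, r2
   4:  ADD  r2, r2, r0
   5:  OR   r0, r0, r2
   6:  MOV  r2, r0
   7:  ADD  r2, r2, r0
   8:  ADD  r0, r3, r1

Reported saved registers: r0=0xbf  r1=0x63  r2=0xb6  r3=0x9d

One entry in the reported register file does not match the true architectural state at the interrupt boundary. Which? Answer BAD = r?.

BAD = r2

after  0: r0=0xb8 r1=0x63 r2=0xfb r3=0xb2  N=1 Z=0
after  1: r0=0xb8 r1=0x63 r2=0x15 r3=0xb2  N=0 Z=0
after  2: r0=0x9d r1=0x63 r2=0x15 r3=0xb2  N=1 Z=0
after  3: r0=0x9d r1=0x63 r2=0x15 r3=0x9d  N=1 Z=0
after  4: r0=0x9d r1=0x63 r2=0xb2 r3=0x9d  N=1 Z=0
after  5: r0=0xbf r1=0x63 r2=0xb2 r3=0x9d  N=1 Z=0
-- IRQ taken; context saved, return-PC = 6 --
mismatch: r2: reported 0xb6 vs actual 0xb2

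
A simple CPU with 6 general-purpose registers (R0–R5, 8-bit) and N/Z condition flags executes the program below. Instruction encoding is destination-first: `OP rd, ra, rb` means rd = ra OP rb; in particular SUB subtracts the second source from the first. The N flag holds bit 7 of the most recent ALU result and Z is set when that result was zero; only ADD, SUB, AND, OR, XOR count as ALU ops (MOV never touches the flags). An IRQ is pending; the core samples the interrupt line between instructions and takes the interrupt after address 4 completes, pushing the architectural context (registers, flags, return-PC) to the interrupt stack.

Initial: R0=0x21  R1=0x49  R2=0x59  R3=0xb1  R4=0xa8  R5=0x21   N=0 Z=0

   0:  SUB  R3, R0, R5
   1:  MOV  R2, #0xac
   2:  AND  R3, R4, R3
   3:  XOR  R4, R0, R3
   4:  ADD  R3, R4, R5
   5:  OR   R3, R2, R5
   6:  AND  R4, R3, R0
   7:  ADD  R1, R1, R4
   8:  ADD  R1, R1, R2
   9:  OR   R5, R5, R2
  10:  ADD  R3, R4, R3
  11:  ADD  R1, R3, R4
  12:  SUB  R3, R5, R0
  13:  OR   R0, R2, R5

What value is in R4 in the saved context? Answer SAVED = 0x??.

after  0: R0=0x21 R1=0x49 R2=0x59 R3=0x00 R4=0xa8 R5=0x21  N=0 Z=1
after  1: R0=0x21 R1=0x49 R2=0xac R3=0x00 R4=0xa8 R5=0x21  N=0 Z=1
after  2: R0=0x21 R1=0x49 R2=0xac R3=0x00 R4=0xa8 R5=0x21  N=0 Z=1
after  3: R0=0x21 R1=0x49 R2=0xac R3=0x00 R4=0x21 R5=0x21  N=0 Z=0
after  4: R0=0x21 R1=0x49 R2=0xac R3=0x42 R4=0x21 R5=0x21  N=0 Z=0
-- IRQ taken; context saved, return-PC = 5 --

SAVED = 0x21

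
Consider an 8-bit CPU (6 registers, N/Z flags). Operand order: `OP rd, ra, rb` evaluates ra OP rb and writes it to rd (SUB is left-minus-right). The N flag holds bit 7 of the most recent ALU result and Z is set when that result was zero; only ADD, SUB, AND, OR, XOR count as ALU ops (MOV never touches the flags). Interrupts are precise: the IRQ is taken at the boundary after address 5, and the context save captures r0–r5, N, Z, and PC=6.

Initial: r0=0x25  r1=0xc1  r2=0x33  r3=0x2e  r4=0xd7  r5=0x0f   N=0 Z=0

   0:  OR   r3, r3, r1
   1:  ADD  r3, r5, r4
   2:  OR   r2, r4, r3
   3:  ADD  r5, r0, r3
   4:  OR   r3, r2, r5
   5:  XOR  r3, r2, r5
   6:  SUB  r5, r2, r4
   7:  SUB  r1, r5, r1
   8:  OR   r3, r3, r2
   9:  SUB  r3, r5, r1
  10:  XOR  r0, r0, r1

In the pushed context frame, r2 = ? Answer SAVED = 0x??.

SAVED = 0xf7

after  0: r0=0x25 r1=0xc1 r2=0x33 r3=0xef r4=0xd7 r5=0x0f  N=1 Z=0
after  1: r0=0x25 r1=0xc1 r2=0x33 r3=0xe6 r4=0xd7 r5=0x0f  N=1 Z=0
after  2: r0=0x25 r1=0xc1 r2=0xf7 r3=0xe6 r4=0xd7 r5=0x0f  N=1 Z=0
after  3: r0=0x25 r1=0xc1 r2=0xf7 r3=0xe6 r4=0xd7 r5=0x0b  N=0 Z=0
after  4: r0=0x25 r1=0xc1 r2=0xf7 r3=0xff r4=0xd7 r5=0x0b  N=1 Z=0
after  5: r0=0x25 r1=0xc1 r2=0xf7 r3=0xfc r4=0xd7 r5=0x0b  N=1 Z=0
-- IRQ taken; context saved, return-PC = 6 --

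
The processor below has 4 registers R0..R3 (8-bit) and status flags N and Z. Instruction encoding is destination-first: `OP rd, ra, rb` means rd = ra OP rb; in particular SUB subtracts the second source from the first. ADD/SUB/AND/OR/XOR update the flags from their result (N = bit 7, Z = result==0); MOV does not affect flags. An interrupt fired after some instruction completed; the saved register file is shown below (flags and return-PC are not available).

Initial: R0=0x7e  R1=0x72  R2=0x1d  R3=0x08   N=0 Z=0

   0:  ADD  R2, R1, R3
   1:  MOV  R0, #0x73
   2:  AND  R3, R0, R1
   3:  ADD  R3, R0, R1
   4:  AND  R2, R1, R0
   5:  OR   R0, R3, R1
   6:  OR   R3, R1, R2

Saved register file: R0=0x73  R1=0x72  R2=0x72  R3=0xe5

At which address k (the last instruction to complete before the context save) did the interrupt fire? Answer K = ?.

after  0: R0=0x7e R1=0x72 R2=0x7a R3=0x08  N=0 Z=0
after  1: R0=0x73 R1=0x72 R2=0x7a R3=0x08  N=0 Z=0
after  2: R0=0x73 R1=0x72 R2=0x7a R3=0x72  N=0 Z=0
after  3: R0=0x73 R1=0x72 R2=0x7a R3=0xe5  N=1 Z=0
after  4: R0=0x73 R1=0x72 R2=0x72 R3=0xe5  N=0 Z=0
-- IRQ taken; context saved, return-PC = 5 --

K = 4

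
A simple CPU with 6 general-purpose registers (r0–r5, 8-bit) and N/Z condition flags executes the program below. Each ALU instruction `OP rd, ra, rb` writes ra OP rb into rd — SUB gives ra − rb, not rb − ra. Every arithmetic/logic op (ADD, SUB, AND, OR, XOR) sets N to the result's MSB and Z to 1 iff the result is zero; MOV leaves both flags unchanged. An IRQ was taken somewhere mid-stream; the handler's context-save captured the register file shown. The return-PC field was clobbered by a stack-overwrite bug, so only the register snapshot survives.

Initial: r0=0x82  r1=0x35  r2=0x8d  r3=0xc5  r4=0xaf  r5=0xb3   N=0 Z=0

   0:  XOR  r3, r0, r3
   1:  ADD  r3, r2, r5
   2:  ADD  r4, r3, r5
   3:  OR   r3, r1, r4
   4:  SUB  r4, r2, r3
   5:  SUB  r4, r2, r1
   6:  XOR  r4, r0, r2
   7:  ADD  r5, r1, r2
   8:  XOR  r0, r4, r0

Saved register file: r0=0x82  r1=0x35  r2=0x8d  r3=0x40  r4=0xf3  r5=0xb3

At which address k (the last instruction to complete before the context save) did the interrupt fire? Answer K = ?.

after  0: r0=0x82 r1=0x35 r2=0x8d r3=0x47 r4=0xaf r5=0xb3  N=0 Z=0
after  1: r0=0x82 r1=0x35 r2=0x8d r3=0x40 r4=0xaf r5=0xb3  N=0 Z=0
after  2: r0=0x82 r1=0x35 r2=0x8d r3=0x40 r4=0xf3 r5=0xb3  N=1 Z=0
-- IRQ taken; context saved, return-PC = 3 --

K = 2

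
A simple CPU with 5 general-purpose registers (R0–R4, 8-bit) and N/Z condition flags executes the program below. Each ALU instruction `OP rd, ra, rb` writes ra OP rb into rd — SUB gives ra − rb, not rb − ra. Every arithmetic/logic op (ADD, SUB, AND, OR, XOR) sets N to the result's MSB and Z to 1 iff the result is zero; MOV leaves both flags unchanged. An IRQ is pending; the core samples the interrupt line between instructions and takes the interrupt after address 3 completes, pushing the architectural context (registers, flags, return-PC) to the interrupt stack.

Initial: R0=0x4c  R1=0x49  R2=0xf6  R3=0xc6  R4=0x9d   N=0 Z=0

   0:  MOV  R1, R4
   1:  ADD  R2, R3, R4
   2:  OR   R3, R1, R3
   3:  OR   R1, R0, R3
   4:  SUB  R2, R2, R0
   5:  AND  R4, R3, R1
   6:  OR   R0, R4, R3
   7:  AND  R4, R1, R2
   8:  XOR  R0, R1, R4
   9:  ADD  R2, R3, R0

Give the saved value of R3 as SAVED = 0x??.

after  0: R0=0x4c R1=0x9d R2=0xf6 R3=0xc6 R4=0x9d  N=0 Z=0
after  1: R0=0x4c R1=0x9d R2=0x63 R3=0xc6 R4=0x9d  N=0 Z=0
after  2: R0=0x4c R1=0x9d R2=0x63 R3=0xdf R4=0x9d  N=1 Z=0
after  3: R0=0x4c R1=0xdf R2=0x63 R3=0xdf R4=0x9d  N=1 Z=0
-- IRQ taken; context saved, return-PC = 4 --

SAVED = 0xdf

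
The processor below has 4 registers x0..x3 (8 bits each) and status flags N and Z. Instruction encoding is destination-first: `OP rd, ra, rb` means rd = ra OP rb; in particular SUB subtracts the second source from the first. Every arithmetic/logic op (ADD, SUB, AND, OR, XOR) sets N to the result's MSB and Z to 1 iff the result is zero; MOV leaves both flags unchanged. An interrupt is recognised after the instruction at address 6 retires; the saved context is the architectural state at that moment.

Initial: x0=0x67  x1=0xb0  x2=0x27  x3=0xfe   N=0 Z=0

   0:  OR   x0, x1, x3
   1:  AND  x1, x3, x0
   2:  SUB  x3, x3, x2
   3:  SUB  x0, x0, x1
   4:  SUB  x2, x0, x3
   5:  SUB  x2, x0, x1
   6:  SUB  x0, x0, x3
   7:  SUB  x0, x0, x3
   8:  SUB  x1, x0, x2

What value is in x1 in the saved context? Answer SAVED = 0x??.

SAVED = 0xfe

after  0: x0=0xfe x1=0xb0 x2=0x27 x3=0xfe  N=1 Z=0
after  1: x0=0xfe x1=0xfe x2=0x27 x3=0xfe  N=1 Z=0
after  2: x0=0xfe x1=0xfe x2=0x27 x3=0xd7  N=1 Z=0
after  3: x0=0x00 x1=0xfe x2=0x27 x3=0xd7  N=0 Z=1
after  4: x0=0x00 x1=0xfe x2=0x29 x3=0xd7  N=0 Z=0
after  5: x0=0x00 x1=0xfe x2=0x02 x3=0xd7  N=0 Z=0
after  6: x0=0x29 x1=0xfe x2=0x02 x3=0xd7  N=0 Z=0
-- IRQ taken; context saved, return-PC = 7 --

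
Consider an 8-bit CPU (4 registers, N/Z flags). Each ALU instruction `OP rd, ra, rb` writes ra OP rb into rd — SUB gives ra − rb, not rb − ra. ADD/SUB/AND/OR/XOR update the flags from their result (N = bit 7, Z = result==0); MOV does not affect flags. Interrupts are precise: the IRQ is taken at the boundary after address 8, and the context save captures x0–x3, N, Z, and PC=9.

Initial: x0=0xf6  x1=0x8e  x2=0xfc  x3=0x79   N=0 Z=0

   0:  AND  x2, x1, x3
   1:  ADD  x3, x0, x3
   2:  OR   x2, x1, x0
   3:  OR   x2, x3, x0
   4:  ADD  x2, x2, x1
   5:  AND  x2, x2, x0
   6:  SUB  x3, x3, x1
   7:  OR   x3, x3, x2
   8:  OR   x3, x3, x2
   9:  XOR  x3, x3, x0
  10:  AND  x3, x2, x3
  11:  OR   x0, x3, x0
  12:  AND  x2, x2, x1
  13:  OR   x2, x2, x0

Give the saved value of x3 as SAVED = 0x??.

after  0: x0=0xf6 x1=0x8e x2=0x08 x3=0x79  N=0 Z=0
after  1: x0=0xf6 x1=0x8e x2=0x08 x3=0x6f  N=0 Z=0
after  2: x0=0xf6 x1=0x8e x2=0xfe x3=0x6f  N=1 Z=0
after  3: x0=0xf6 x1=0x8e x2=0xff x3=0x6f  N=1 Z=0
after  4: x0=0xf6 x1=0x8e x2=0x8d x3=0x6f  N=1 Z=0
after  5: x0=0xf6 x1=0x8e x2=0x84 x3=0x6f  N=1 Z=0
after  6: x0=0xf6 x1=0x8e x2=0x84 x3=0xe1  N=1 Z=0
after  7: x0=0xf6 x1=0x8e x2=0x84 x3=0xe5  N=1 Z=0
after  8: x0=0xf6 x1=0x8e x2=0x84 x3=0xe5  N=1 Z=0
-- IRQ taken; context saved, return-PC = 9 --

SAVED = 0xe5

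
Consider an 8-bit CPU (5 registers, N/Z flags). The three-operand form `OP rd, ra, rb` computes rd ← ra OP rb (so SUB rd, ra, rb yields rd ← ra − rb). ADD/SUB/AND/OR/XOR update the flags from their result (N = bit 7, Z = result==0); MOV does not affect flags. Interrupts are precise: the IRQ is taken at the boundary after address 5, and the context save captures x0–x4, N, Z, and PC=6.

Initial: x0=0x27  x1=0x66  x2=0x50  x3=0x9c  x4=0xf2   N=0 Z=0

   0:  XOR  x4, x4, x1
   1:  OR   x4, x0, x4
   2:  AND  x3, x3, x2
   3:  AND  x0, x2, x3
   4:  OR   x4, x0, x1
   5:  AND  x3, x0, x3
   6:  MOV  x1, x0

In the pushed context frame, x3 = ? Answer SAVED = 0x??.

after  0: x0=0x27 x1=0x66 x2=0x50 x3=0x9c x4=0x94  N=1 Z=0
after  1: x0=0x27 x1=0x66 x2=0x50 x3=0x9c x4=0xb7  N=1 Z=0
after  2: x0=0x27 x1=0x66 x2=0x50 x3=0x10 x4=0xb7  N=0 Z=0
after  3: x0=0x10 x1=0x66 x2=0x50 x3=0x10 x4=0xb7  N=0 Z=0
after  4: x0=0x10 x1=0x66 x2=0x50 x3=0x10 x4=0x76  N=0 Z=0
after  5: x0=0x10 x1=0x66 x2=0x50 x3=0x10 x4=0x76  N=0 Z=0
-- IRQ taken; context saved, return-PC = 6 --

SAVED = 0x10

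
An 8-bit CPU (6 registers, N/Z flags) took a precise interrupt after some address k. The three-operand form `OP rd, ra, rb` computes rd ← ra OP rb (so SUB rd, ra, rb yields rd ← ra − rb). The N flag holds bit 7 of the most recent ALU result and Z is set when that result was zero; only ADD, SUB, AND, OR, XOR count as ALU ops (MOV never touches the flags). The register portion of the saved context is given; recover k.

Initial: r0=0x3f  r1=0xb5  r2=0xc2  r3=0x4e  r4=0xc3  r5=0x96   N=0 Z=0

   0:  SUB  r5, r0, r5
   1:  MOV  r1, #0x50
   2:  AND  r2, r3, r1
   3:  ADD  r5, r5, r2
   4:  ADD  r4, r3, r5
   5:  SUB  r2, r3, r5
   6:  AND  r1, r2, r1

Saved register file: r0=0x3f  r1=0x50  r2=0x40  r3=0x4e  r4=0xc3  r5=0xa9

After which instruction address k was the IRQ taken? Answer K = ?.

after  0: r0=0x3f r1=0xb5 r2=0xc2 r3=0x4e r4=0xc3 r5=0xa9  N=1 Z=0
after  1: r0=0x3f r1=0x50 r2=0xc2 r3=0x4e r4=0xc3 r5=0xa9  N=1 Z=0
after  2: r0=0x3f r1=0x50 r2=0x40 r3=0x4e r4=0xc3 r5=0xa9  N=0 Z=0
-- IRQ taken; context saved, return-PC = 3 --

K = 2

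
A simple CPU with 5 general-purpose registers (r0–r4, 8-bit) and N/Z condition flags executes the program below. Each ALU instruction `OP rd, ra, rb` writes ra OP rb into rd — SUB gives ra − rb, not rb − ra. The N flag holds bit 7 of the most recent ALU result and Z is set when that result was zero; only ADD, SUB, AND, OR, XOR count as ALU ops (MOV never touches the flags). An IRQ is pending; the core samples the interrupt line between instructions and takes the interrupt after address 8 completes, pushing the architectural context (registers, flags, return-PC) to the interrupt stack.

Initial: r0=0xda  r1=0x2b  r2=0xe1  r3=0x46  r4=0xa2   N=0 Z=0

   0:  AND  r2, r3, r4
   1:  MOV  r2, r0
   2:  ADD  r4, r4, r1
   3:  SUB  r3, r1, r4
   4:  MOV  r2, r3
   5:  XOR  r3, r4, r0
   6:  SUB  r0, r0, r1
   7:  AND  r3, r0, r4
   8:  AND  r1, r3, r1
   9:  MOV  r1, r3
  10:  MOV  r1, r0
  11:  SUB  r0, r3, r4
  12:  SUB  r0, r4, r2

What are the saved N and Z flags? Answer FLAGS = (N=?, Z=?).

after  0: r0=0xda r1=0x2b r2=0x02 r3=0x46 r4=0xa2  N=0 Z=0
after  1: r0=0xda r1=0x2b r2=0xda r3=0x46 r4=0xa2  N=0 Z=0
after  2: r0=0xda r1=0x2b r2=0xda r3=0x46 r4=0xcd  N=1 Z=0
after  3: r0=0xda r1=0x2b r2=0xda r3=0x5e r4=0xcd  N=0 Z=0
after  4: r0=0xda r1=0x2b r2=0x5e r3=0x5e r4=0xcd  N=0 Z=0
after  5: r0=0xda r1=0x2b r2=0x5e r3=0x17 r4=0xcd  N=0 Z=0
after  6: r0=0xaf r1=0x2b r2=0x5e r3=0x17 r4=0xcd  N=1 Z=0
after  7: r0=0xaf r1=0x2b r2=0x5e r3=0x8d r4=0xcd  N=1 Z=0
after  8: r0=0xaf r1=0x09 r2=0x5e r3=0x8d r4=0xcd  N=0 Z=0
-- IRQ taken; context saved, return-PC = 9 --

FLAGS = (N=0, Z=0)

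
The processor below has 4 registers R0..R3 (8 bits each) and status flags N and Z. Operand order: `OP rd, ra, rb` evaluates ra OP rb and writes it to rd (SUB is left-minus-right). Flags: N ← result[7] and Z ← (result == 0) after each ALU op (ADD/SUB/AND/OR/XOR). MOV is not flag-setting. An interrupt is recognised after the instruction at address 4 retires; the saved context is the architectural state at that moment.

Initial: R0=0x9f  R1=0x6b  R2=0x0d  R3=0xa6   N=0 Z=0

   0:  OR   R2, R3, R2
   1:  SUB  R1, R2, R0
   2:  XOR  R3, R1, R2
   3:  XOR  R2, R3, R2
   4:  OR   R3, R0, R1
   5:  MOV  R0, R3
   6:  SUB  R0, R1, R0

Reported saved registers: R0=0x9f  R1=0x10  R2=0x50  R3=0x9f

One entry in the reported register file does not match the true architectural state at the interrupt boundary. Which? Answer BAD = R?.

after  0: R0=0x9f R1=0x6b R2=0xaf R3=0xa6  N=1 Z=0
after  1: R0=0x9f R1=0x10 R2=0xaf R3=0xa6  N=0 Z=0
after  2: R0=0x9f R1=0x10 R2=0xaf R3=0xbf  N=1 Z=0
after  3: R0=0x9f R1=0x10 R2=0x10 R3=0xbf  N=0 Z=0
after  4: R0=0x9f R1=0x10 R2=0x10 R3=0x9f  N=1 Z=0
-- IRQ taken; context saved, return-PC = 5 --
mismatch: R2: reported 0x50 vs actual 0x10

BAD = R2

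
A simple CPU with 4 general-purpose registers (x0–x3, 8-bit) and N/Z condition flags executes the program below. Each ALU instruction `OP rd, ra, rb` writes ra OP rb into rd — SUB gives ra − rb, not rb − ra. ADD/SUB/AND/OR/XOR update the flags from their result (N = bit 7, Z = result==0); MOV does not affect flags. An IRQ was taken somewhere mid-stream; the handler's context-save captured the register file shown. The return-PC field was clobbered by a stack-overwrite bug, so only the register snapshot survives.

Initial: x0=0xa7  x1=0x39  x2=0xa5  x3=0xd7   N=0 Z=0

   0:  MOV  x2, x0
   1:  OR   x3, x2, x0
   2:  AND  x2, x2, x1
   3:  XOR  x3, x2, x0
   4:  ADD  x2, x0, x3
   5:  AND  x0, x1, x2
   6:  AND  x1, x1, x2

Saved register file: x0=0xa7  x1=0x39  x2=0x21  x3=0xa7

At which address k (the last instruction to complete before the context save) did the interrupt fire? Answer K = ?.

after  0: x0=0xa7 x1=0x39 x2=0xa7 x3=0xd7  N=0 Z=0
after  1: x0=0xa7 x1=0x39 x2=0xa7 x3=0xa7  N=1 Z=0
after  2: x0=0xa7 x1=0x39 x2=0x21 x3=0xa7  N=0 Z=0
-- IRQ taken; context saved, return-PC = 3 --

K = 2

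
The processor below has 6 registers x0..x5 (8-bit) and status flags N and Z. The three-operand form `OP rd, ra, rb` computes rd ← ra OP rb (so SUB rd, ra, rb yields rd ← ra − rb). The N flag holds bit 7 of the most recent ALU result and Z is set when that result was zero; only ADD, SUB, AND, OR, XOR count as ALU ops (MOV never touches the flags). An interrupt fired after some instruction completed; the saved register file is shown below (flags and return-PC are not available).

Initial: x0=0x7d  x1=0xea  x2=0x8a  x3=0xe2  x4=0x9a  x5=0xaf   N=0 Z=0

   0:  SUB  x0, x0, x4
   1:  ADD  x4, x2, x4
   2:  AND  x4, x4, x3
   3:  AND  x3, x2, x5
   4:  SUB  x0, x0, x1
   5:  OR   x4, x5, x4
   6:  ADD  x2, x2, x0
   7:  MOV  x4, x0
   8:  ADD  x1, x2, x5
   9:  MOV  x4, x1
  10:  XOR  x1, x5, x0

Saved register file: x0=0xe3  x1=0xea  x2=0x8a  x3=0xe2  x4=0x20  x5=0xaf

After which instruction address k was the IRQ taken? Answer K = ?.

after  0: x0=0xe3 x1=0xea x2=0x8a x3=0xe2 x4=0x9a x5=0xaf  N=1 Z=0
after  1: x0=0xe3 x1=0xea x2=0x8a x3=0xe2 x4=0x24 x5=0xaf  N=0 Z=0
after  2: x0=0xe3 x1=0xea x2=0x8a x3=0xe2 x4=0x20 x5=0xaf  N=0 Z=0
-- IRQ taken; context saved, return-PC = 3 --

K = 2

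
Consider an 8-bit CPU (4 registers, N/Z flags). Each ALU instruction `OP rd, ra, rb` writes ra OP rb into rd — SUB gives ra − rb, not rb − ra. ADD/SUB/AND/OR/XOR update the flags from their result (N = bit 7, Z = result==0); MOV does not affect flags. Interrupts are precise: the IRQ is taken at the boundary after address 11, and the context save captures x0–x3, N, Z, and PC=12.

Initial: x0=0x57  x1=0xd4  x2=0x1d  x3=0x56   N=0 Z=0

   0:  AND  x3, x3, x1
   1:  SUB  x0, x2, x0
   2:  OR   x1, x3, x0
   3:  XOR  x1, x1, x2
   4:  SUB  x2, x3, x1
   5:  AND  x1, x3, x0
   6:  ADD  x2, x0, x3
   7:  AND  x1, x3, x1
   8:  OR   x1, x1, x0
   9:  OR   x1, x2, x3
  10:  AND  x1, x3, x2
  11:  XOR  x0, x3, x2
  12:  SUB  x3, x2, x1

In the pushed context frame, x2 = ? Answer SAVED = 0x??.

SAVED = 0x1a

after  0: x0=0x57 x1=0xd4 x2=0x1d x3=0x54  N=0 Z=0
after  1: x0=0xc6 x1=0xd4 x2=0x1d x3=0x54  N=1 Z=0
after  2: x0=0xc6 x1=0xd6 x2=0x1d x3=0x54  N=1 Z=0
after  3: x0=0xc6 x1=0xcb x2=0x1d x3=0x54  N=1 Z=0
after  4: x0=0xc6 x1=0xcb x2=0x89 x3=0x54  N=1 Z=0
after  5: x0=0xc6 x1=0x44 x2=0x89 x3=0x54  N=0 Z=0
after  6: x0=0xc6 x1=0x44 x2=0x1a x3=0x54  N=0 Z=0
after  7: x0=0xc6 x1=0x44 x2=0x1a x3=0x54  N=0 Z=0
after  8: x0=0xc6 x1=0xc6 x2=0x1a x3=0x54  N=1 Z=0
after  9: x0=0xc6 x1=0x5e x2=0x1a x3=0x54  N=0 Z=0
after 10: x0=0xc6 x1=0x10 x2=0x1a x3=0x54  N=0 Z=0
after 11: x0=0x4e x1=0x10 x2=0x1a x3=0x54  N=0 Z=0
-- IRQ taken; context saved, return-PC = 12 --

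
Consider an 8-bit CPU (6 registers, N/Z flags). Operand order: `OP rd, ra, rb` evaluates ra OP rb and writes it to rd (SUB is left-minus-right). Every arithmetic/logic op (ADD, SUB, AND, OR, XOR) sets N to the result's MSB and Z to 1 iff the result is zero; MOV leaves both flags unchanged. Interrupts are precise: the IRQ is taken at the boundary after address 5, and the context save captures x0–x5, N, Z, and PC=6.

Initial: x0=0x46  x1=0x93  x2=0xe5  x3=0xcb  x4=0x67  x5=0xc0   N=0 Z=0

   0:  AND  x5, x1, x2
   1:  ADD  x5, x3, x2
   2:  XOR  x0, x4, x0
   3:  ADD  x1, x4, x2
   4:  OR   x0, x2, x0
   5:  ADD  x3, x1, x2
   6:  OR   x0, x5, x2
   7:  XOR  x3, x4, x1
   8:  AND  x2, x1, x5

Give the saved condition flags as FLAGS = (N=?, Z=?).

after  0: x0=0x46 x1=0x93 x2=0xe5 x3=0xcb x4=0x67 x5=0x81  N=1 Z=0
after  1: x0=0x46 x1=0x93 x2=0xe5 x3=0xcb x4=0x67 x5=0xb0  N=1 Z=0
after  2: x0=0x21 x1=0x93 x2=0xe5 x3=0xcb x4=0x67 x5=0xb0  N=0 Z=0
after  3: x0=0x21 x1=0x4c x2=0xe5 x3=0xcb x4=0x67 x5=0xb0  N=0 Z=0
after  4: x0=0xe5 x1=0x4c x2=0xe5 x3=0xcb x4=0x67 x5=0xb0  N=1 Z=0
after  5: x0=0xe5 x1=0x4c x2=0xe5 x3=0x31 x4=0x67 x5=0xb0  N=0 Z=0
-- IRQ taken; context saved, return-PC = 6 --

FLAGS = (N=0, Z=0)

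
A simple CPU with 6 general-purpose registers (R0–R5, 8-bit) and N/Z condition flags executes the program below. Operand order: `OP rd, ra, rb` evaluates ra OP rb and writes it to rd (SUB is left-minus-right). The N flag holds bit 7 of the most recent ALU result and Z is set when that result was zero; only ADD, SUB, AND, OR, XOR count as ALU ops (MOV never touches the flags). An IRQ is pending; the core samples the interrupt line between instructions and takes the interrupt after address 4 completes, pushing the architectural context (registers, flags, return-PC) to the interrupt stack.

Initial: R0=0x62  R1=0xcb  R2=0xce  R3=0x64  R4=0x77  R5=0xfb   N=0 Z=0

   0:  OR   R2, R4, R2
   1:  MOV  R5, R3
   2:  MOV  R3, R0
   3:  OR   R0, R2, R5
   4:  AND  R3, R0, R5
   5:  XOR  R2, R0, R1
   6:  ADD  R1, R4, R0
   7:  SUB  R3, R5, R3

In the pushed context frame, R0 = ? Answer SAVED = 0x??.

after  0: R0=0x62 R1=0xcb R2=0xff R3=0x64 R4=0x77 R5=0xfb  N=1 Z=0
after  1: R0=0x62 R1=0xcb R2=0xff R3=0x64 R4=0x77 R5=0x64  N=1 Z=0
after  2: R0=0x62 R1=0xcb R2=0xff R3=0x62 R4=0x77 R5=0x64  N=1 Z=0
after  3: R0=0xff R1=0xcb R2=0xff R3=0x62 R4=0x77 R5=0x64  N=1 Z=0
after  4: R0=0xff R1=0xcb R2=0xff R3=0x64 R4=0x77 R5=0x64  N=0 Z=0
-- IRQ taken; context saved, return-PC = 5 --

SAVED = 0xff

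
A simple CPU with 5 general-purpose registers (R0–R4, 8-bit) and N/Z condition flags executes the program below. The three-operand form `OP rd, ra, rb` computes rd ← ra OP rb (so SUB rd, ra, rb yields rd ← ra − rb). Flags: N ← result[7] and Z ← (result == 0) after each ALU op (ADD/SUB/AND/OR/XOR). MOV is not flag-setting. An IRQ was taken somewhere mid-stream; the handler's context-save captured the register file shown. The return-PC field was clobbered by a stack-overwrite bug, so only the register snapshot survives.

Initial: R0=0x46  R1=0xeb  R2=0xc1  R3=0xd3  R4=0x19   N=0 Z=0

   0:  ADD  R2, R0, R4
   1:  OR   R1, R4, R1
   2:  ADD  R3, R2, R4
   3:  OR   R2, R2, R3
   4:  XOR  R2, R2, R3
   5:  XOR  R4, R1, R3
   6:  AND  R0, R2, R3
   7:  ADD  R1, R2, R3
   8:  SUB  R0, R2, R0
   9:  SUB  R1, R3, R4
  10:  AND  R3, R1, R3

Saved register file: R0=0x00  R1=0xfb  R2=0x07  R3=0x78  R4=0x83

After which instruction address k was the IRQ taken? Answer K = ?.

after  0: R0=0x46 R1=0xeb R2=0x5f R3=0xd3 R4=0x19  N=0 Z=0
after  1: R0=0x46 R1=0xfb R2=0x5f R3=0xd3 R4=0x19  N=1 Z=0
after  2: R0=0x46 R1=0xfb R2=0x5f R3=0x78 R4=0x19  N=0 Z=0
after  3: R0=0x46 R1=0xfb R2=0x7f R3=0x78 R4=0x19  N=0 Z=0
after  4: R0=0x46 R1=0xfb R2=0x07 R3=0x78 R4=0x19  N=0 Z=0
after  5: R0=0x46 R1=0xfb R2=0x07 R3=0x78 R4=0x83  N=1 Z=0
after  6: R0=0x00 R1=0xfb R2=0x07 R3=0x78 R4=0x83  N=0 Z=1
-- IRQ taken; context saved, return-PC = 7 --

K = 6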